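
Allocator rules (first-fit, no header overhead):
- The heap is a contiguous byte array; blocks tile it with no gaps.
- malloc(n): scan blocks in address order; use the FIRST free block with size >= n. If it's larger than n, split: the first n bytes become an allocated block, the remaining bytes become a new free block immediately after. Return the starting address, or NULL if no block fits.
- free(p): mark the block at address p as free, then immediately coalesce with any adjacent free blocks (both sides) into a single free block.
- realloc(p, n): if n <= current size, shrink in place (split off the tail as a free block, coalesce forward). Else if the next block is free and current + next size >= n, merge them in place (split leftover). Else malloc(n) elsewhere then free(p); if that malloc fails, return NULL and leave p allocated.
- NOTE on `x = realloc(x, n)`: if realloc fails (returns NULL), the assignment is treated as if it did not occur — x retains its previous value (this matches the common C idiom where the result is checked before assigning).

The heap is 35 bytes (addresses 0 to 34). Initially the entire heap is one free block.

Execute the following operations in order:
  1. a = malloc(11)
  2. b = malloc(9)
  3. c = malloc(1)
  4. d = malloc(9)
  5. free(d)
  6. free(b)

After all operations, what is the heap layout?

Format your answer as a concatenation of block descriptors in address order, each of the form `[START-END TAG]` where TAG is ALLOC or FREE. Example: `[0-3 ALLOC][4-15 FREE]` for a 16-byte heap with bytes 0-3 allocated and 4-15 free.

Answer: [0-10 ALLOC][11-19 FREE][20-20 ALLOC][21-34 FREE]

Derivation:
Op 1: a = malloc(11) -> a = 0; heap: [0-10 ALLOC][11-34 FREE]
Op 2: b = malloc(9) -> b = 11; heap: [0-10 ALLOC][11-19 ALLOC][20-34 FREE]
Op 3: c = malloc(1) -> c = 20; heap: [0-10 ALLOC][11-19 ALLOC][20-20 ALLOC][21-34 FREE]
Op 4: d = malloc(9) -> d = 21; heap: [0-10 ALLOC][11-19 ALLOC][20-20 ALLOC][21-29 ALLOC][30-34 FREE]
Op 5: free(d) -> (freed d); heap: [0-10 ALLOC][11-19 ALLOC][20-20 ALLOC][21-34 FREE]
Op 6: free(b) -> (freed b); heap: [0-10 ALLOC][11-19 FREE][20-20 ALLOC][21-34 FREE]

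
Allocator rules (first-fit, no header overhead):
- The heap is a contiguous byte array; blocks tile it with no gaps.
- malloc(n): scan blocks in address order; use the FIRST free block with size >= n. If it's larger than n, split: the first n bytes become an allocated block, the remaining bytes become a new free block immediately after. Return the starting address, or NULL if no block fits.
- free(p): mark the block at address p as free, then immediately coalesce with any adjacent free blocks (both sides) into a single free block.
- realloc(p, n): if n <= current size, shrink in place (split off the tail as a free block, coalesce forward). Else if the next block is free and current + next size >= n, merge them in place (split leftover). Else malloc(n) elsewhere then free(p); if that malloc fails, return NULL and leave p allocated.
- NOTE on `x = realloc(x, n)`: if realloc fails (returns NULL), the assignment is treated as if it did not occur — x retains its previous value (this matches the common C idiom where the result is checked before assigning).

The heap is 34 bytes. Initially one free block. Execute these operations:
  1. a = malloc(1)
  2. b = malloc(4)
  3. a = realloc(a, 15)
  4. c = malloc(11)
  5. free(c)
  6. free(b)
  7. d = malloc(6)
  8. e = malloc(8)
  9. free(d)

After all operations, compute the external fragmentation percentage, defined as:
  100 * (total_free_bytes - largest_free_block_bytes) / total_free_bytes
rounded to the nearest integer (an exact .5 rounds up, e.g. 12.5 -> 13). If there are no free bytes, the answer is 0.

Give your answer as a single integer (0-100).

Answer: 45

Derivation:
Op 1: a = malloc(1) -> a = 0; heap: [0-0 ALLOC][1-33 FREE]
Op 2: b = malloc(4) -> b = 1; heap: [0-0 ALLOC][1-4 ALLOC][5-33 FREE]
Op 3: a = realloc(a, 15) -> a = 5; heap: [0-0 FREE][1-4 ALLOC][5-19 ALLOC][20-33 FREE]
Op 4: c = malloc(11) -> c = 20; heap: [0-0 FREE][1-4 ALLOC][5-19 ALLOC][20-30 ALLOC][31-33 FREE]
Op 5: free(c) -> (freed c); heap: [0-0 FREE][1-4 ALLOC][5-19 ALLOC][20-33 FREE]
Op 6: free(b) -> (freed b); heap: [0-4 FREE][5-19 ALLOC][20-33 FREE]
Op 7: d = malloc(6) -> d = 20; heap: [0-4 FREE][5-19 ALLOC][20-25 ALLOC][26-33 FREE]
Op 8: e = malloc(8) -> e = 26; heap: [0-4 FREE][5-19 ALLOC][20-25 ALLOC][26-33 ALLOC]
Op 9: free(d) -> (freed d); heap: [0-4 FREE][5-19 ALLOC][20-25 FREE][26-33 ALLOC]
Free blocks: [5 6] total_free=11 largest=6 -> 100*(11-6)/11 = 500/11 ≈ 45.455 -> rounds to 45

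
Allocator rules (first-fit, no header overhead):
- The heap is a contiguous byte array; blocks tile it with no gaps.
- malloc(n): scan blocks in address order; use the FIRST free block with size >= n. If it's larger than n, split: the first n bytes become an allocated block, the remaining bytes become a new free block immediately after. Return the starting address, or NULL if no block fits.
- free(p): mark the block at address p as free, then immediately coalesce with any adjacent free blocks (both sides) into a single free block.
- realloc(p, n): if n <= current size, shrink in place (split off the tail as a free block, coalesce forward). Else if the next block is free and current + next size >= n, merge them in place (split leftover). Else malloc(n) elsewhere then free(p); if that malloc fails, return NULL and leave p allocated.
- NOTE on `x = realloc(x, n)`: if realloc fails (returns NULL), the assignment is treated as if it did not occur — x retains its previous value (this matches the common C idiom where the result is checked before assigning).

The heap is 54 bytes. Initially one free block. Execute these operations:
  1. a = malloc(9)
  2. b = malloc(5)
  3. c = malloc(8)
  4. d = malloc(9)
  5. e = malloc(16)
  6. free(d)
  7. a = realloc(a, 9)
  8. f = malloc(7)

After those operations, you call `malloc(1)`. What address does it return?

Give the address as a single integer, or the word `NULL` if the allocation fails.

Op 1: a = malloc(9) -> a = 0; heap: [0-8 ALLOC][9-53 FREE]
Op 2: b = malloc(5) -> b = 9; heap: [0-8 ALLOC][9-13 ALLOC][14-53 FREE]
Op 3: c = malloc(8) -> c = 14; heap: [0-8 ALLOC][9-13 ALLOC][14-21 ALLOC][22-53 FREE]
Op 4: d = malloc(9) -> d = 22; heap: [0-8 ALLOC][9-13 ALLOC][14-21 ALLOC][22-30 ALLOC][31-53 FREE]
Op 5: e = malloc(16) -> e = 31; heap: [0-8 ALLOC][9-13 ALLOC][14-21 ALLOC][22-30 ALLOC][31-46 ALLOC][47-53 FREE]
Op 6: free(d) -> (freed d); heap: [0-8 ALLOC][9-13 ALLOC][14-21 ALLOC][22-30 FREE][31-46 ALLOC][47-53 FREE]
Op 7: a = realloc(a, 9) -> a = 0; heap: [0-8 ALLOC][9-13 ALLOC][14-21 ALLOC][22-30 FREE][31-46 ALLOC][47-53 FREE]
Op 8: f = malloc(7) -> f = 22; heap: [0-8 ALLOC][9-13 ALLOC][14-21 ALLOC][22-28 ALLOC][29-30 FREE][31-46 ALLOC][47-53 FREE]
malloc(1): first-fit scan over [0-8 ALLOC][9-13 ALLOC][14-21 ALLOC][22-28 ALLOC][29-30 FREE][31-46 ALLOC][47-53 FREE] -> 29

Answer: 29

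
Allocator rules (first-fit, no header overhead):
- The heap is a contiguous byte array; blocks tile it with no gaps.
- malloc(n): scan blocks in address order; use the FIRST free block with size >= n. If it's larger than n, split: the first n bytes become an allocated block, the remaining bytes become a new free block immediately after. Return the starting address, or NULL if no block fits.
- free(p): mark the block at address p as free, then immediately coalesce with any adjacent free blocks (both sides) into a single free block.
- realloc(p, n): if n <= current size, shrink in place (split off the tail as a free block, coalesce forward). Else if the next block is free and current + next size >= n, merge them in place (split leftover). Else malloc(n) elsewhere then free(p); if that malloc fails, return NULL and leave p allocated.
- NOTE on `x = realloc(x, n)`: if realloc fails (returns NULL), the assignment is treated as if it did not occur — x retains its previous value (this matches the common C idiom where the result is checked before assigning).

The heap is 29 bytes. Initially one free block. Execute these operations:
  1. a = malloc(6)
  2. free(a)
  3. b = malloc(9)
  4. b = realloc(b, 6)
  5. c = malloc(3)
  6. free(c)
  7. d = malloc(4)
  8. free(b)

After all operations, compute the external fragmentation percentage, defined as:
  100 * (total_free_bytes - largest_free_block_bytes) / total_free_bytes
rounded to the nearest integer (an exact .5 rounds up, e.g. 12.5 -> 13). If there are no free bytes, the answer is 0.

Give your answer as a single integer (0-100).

Answer: 24

Derivation:
Op 1: a = malloc(6) -> a = 0; heap: [0-5 ALLOC][6-28 FREE]
Op 2: free(a) -> (freed a); heap: [0-28 FREE]
Op 3: b = malloc(9) -> b = 0; heap: [0-8 ALLOC][9-28 FREE]
Op 4: b = realloc(b, 6) -> b = 0; heap: [0-5 ALLOC][6-28 FREE]
Op 5: c = malloc(3) -> c = 6; heap: [0-5 ALLOC][6-8 ALLOC][9-28 FREE]
Op 6: free(c) -> (freed c); heap: [0-5 ALLOC][6-28 FREE]
Op 7: d = malloc(4) -> d = 6; heap: [0-5 ALLOC][6-9 ALLOC][10-28 FREE]
Op 8: free(b) -> (freed b); heap: [0-5 FREE][6-9 ALLOC][10-28 FREE]
Free blocks: [6 19] total_free=25 largest=19 -> 100*(25-19)/25 = 600/25 = 24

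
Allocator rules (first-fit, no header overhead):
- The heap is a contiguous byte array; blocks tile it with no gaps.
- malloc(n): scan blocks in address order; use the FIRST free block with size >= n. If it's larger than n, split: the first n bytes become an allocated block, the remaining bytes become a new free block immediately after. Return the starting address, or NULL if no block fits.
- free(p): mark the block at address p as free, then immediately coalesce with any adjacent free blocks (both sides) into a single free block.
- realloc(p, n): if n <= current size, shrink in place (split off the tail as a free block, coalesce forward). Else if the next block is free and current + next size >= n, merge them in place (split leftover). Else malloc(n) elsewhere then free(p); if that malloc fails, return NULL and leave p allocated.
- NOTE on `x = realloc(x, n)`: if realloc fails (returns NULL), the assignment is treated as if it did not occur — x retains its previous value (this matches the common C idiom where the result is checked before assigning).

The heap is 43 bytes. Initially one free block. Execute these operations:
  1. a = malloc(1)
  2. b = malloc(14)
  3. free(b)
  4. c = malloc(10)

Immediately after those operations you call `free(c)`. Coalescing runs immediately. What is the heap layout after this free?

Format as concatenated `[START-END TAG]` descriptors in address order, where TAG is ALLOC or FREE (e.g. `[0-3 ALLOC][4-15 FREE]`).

Answer: [0-0 ALLOC][1-42 FREE]

Derivation:
Op 1: a = malloc(1) -> a = 0; heap: [0-0 ALLOC][1-42 FREE]
Op 2: b = malloc(14) -> b = 1; heap: [0-0 ALLOC][1-14 ALLOC][15-42 FREE]
Op 3: free(b) -> (freed b); heap: [0-0 ALLOC][1-42 FREE]
Op 4: c = malloc(10) -> c = 1; heap: [0-0 ALLOC][1-10 ALLOC][11-42 FREE]
free(c): c = 1 -> block [1-10 ALLOC]; mark free, coalesce with adjacent free neighbors -> [0-0 ALLOC][1-42 FREE]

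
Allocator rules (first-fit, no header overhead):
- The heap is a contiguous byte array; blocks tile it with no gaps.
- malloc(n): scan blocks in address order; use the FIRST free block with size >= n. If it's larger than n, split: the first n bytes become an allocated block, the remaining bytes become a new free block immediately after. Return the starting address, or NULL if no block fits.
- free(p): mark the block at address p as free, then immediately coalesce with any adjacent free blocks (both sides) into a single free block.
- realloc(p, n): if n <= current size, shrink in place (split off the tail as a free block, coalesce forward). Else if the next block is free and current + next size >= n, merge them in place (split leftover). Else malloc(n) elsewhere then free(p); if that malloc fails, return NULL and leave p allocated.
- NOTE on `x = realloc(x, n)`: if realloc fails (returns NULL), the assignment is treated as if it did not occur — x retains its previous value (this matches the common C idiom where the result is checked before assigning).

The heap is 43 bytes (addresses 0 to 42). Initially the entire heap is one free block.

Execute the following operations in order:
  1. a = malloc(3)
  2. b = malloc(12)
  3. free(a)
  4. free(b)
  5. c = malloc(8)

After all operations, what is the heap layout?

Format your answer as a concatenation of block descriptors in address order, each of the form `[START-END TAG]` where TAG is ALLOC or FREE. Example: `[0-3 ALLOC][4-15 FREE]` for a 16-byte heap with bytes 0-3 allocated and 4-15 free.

Answer: [0-7 ALLOC][8-42 FREE]

Derivation:
Op 1: a = malloc(3) -> a = 0; heap: [0-2 ALLOC][3-42 FREE]
Op 2: b = malloc(12) -> b = 3; heap: [0-2 ALLOC][3-14 ALLOC][15-42 FREE]
Op 3: free(a) -> (freed a); heap: [0-2 FREE][3-14 ALLOC][15-42 FREE]
Op 4: free(b) -> (freed b); heap: [0-42 FREE]
Op 5: c = malloc(8) -> c = 0; heap: [0-7 ALLOC][8-42 FREE]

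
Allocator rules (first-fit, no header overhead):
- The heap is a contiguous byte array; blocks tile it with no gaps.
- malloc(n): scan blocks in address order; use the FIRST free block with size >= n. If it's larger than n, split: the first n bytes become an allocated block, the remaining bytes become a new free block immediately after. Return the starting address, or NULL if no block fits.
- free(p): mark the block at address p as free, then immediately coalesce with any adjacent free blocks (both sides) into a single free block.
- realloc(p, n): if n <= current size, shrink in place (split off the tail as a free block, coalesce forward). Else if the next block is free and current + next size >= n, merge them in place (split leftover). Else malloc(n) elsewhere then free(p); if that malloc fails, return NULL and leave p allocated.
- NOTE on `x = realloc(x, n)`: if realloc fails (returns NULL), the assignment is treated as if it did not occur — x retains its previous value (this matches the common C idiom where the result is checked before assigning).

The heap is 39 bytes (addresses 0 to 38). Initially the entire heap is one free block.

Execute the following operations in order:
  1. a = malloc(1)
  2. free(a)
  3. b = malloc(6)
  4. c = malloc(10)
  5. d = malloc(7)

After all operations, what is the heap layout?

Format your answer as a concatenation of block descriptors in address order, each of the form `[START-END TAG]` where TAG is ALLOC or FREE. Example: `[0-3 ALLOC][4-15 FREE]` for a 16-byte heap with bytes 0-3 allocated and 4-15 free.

Answer: [0-5 ALLOC][6-15 ALLOC][16-22 ALLOC][23-38 FREE]

Derivation:
Op 1: a = malloc(1) -> a = 0; heap: [0-0 ALLOC][1-38 FREE]
Op 2: free(a) -> (freed a); heap: [0-38 FREE]
Op 3: b = malloc(6) -> b = 0; heap: [0-5 ALLOC][6-38 FREE]
Op 4: c = malloc(10) -> c = 6; heap: [0-5 ALLOC][6-15 ALLOC][16-38 FREE]
Op 5: d = malloc(7) -> d = 16; heap: [0-5 ALLOC][6-15 ALLOC][16-22 ALLOC][23-38 FREE]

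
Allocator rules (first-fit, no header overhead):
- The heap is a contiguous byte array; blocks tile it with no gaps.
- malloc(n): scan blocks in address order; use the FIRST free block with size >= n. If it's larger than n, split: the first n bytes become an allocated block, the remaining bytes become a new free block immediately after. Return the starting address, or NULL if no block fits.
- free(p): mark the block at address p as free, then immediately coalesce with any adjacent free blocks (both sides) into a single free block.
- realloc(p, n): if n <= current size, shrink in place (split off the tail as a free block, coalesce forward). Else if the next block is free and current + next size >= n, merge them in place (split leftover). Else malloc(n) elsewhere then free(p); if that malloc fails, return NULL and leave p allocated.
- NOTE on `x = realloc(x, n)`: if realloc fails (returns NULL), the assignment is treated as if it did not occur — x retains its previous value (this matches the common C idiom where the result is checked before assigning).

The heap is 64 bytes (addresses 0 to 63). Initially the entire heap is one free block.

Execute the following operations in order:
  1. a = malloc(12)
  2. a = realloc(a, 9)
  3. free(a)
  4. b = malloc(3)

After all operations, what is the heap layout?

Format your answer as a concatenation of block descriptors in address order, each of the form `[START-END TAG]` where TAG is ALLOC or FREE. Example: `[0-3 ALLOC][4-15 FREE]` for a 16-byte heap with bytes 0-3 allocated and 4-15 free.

Answer: [0-2 ALLOC][3-63 FREE]

Derivation:
Op 1: a = malloc(12) -> a = 0; heap: [0-11 ALLOC][12-63 FREE]
Op 2: a = realloc(a, 9) -> a = 0; heap: [0-8 ALLOC][9-63 FREE]
Op 3: free(a) -> (freed a); heap: [0-63 FREE]
Op 4: b = malloc(3) -> b = 0; heap: [0-2 ALLOC][3-63 FREE]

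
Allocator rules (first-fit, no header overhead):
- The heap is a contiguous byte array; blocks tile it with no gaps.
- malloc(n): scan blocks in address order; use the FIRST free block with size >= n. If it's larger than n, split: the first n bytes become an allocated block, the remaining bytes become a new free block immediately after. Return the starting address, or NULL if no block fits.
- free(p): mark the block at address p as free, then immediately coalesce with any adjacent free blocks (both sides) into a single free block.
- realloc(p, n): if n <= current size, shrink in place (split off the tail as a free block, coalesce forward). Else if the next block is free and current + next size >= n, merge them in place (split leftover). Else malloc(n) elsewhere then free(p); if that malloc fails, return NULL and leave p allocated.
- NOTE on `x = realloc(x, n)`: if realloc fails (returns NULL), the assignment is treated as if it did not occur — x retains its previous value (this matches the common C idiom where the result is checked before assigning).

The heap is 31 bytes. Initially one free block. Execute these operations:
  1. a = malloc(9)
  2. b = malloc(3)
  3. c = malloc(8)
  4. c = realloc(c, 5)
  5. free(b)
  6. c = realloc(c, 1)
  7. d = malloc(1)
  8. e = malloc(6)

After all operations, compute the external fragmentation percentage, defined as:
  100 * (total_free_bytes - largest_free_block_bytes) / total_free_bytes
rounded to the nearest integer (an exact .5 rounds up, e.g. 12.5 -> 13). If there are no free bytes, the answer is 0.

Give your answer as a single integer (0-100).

Answer: 14

Derivation:
Op 1: a = malloc(9) -> a = 0; heap: [0-8 ALLOC][9-30 FREE]
Op 2: b = malloc(3) -> b = 9; heap: [0-8 ALLOC][9-11 ALLOC][12-30 FREE]
Op 3: c = malloc(8) -> c = 12; heap: [0-8 ALLOC][9-11 ALLOC][12-19 ALLOC][20-30 FREE]
Op 4: c = realloc(c, 5) -> c = 12; heap: [0-8 ALLOC][9-11 ALLOC][12-16 ALLOC][17-30 FREE]
Op 5: free(b) -> (freed b); heap: [0-8 ALLOC][9-11 FREE][12-16 ALLOC][17-30 FREE]
Op 6: c = realloc(c, 1) -> c = 12; heap: [0-8 ALLOC][9-11 FREE][12-12 ALLOC][13-30 FREE]
Op 7: d = malloc(1) -> d = 9; heap: [0-8 ALLOC][9-9 ALLOC][10-11 FREE][12-12 ALLOC][13-30 FREE]
Op 8: e = malloc(6) -> e = 13; heap: [0-8 ALLOC][9-9 ALLOC][10-11 FREE][12-12 ALLOC][13-18 ALLOC][19-30 FREE]
Free blocks: [2 12] total_free=14 largest=12 -> 100*(14-12)/14 = 200/14 ≈ 14.286 -> rounds to 14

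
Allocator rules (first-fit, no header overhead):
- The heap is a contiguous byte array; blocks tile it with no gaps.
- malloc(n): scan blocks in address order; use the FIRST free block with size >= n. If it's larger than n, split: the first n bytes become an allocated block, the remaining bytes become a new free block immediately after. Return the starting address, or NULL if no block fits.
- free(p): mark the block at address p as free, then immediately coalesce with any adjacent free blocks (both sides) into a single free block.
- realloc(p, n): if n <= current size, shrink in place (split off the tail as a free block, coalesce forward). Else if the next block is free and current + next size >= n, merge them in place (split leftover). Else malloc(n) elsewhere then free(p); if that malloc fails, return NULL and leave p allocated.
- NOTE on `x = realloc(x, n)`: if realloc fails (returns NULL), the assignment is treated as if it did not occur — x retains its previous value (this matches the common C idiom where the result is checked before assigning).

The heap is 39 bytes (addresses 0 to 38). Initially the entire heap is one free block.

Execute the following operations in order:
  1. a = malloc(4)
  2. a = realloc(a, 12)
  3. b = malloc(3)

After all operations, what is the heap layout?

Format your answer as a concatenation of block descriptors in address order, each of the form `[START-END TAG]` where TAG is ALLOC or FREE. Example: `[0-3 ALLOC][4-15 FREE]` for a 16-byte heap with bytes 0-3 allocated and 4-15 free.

Op 1: a = malloc(4) -> a = 0; heap: [0-3 ALLOC][4-38 FREE]
Op 2: a = realloc(a, 12) -> a = 0; heap: [0-11 ALLOC][12-38 FREE]
Op 3: b = malloc(3) -> b = 12; heap: [0-11 ALLOC][12-14 ALLOC][15-38 FREE]

Answer: [0-11 ALLOC][12-14 ALLOC][15-38 FREE]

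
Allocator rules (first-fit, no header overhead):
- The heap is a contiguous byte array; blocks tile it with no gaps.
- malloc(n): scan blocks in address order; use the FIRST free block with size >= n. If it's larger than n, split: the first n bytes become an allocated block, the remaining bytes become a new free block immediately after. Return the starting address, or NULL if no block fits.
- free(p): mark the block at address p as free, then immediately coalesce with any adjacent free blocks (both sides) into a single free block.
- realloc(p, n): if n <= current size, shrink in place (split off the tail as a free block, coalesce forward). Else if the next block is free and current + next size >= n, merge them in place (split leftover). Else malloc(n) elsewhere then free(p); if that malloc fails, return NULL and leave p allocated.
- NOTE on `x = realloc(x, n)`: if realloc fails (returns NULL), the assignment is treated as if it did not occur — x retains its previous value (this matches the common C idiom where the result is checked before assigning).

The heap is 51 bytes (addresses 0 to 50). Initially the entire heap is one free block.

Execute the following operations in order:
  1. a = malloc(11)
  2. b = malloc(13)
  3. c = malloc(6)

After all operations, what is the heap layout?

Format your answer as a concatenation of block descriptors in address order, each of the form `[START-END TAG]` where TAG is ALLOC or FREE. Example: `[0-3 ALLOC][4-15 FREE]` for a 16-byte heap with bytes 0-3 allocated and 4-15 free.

Op 1: a = malloc(11) -> a = 0; heap: [0-10 ALLOC][11-50 FREE]
Op 2: b = malloc(13) -> b = 11; heap: [0-10 ALLOC][11-23 ALLOC][24-50 FREE]
Op 3: c = malloc(6) -> c = 24; heap: [0-10 ALLOC][11-23 ALLOC][24-29 ALLOC][30-50 FREE]

Answer: [0-10 ALLOC][11-23 ALLOC][24-29 ALLOC][30-50 FREE]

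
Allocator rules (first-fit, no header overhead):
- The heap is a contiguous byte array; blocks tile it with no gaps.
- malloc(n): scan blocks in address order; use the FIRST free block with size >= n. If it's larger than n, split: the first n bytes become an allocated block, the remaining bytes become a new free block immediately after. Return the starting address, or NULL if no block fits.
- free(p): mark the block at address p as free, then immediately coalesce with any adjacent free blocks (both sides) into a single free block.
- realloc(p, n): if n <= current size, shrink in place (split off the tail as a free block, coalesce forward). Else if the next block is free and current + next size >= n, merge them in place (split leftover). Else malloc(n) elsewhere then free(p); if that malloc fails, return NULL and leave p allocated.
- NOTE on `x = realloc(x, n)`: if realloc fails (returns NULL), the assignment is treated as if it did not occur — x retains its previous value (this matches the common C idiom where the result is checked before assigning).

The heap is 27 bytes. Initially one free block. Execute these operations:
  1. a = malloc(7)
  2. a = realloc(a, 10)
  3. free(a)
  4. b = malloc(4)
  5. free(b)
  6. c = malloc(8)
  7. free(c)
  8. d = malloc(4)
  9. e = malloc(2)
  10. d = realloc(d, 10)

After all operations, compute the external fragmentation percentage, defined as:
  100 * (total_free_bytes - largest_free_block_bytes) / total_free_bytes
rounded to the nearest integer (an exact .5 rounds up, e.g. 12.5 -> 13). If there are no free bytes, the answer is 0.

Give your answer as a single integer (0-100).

Op 1: a = malloc(7) -> a = 0; heap: [0-6 ALLOC][7-26 FREE]
Op 2: a = realloc(a, 10) -> a = 0; heap: [0-9 ALLOC][10-26 FREE]
Op 3: free(a) -> (freed a); heap: [0-26 FREE]
Op 4: b = malloc(4) -> b = 0; heap: [0-3 ALLOC][4-26 FREE]
Op 5: free(b) -> (freed b); heap: [0-26 FREE]
Op 6: c = malloc(8) -> c = 0; heap: [0-7 ALLOC][8-26 FREE]
Op 7: free(c) -> (freed c); heap: [0-26 FREE]
Op 8: d = malloc(4) -> d = 0; heap: [0-3 ALLOC][4-26 FREE]
Op 9: e = malloc(2) -> e = 4; heap: [0-3 ALLOC][4-5 ALLOC][6-26 FREE]
Op 10: d = realloc(d, 10) -> d = 6; heap: [0-3 FREE][4-5 ALLOC][6-15 ALLOC][16-26 FREE]
Free blocks: [4 11] total_free=15 largest=11 -> 100*(15-11)/15 = 400/15 ≈ 26.667 -> rounds to 27

Answer: 27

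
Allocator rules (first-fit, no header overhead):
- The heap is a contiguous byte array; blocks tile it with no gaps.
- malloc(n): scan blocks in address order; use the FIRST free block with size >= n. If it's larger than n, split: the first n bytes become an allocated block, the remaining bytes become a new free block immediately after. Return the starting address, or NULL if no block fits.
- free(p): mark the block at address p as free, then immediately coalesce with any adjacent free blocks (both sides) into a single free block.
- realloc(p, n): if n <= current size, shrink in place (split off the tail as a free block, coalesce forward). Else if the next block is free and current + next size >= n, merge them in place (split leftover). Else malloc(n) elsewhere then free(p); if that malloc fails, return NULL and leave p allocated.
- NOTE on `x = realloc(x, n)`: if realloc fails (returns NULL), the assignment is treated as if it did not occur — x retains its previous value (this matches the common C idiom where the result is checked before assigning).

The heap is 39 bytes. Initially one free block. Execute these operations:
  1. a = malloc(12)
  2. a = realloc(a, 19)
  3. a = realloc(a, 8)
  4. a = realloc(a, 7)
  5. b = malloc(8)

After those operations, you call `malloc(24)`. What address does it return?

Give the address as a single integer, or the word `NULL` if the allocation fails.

Answer: 15

Derivation:
Op 1: a = malloc(12) -> a = 0; heap: [0-11 ALLOC][12-38 FREE]
Op 2: a = realloc(a, 19) -> a = 0; heap: [0-18 ALLOC][19-38 FREE]
Op 3: a = realloc(a, 8) -> a = 0; heap: [0-7 ALLOC][8-38 FREE]
Op 4: a = realloc(a, 7) -> a = 0; heap: [0-6 ALLOC][7-38 FREE]
Op 5: b = malloc(8) -> b = 7; heap: [0-6 ALLOC][7-14 ALLOC][15-38 FREE]
malloc(24): first-fit scan over [0-6 ALLOC][7-14 ALLOC][15-38 FREE] -> 15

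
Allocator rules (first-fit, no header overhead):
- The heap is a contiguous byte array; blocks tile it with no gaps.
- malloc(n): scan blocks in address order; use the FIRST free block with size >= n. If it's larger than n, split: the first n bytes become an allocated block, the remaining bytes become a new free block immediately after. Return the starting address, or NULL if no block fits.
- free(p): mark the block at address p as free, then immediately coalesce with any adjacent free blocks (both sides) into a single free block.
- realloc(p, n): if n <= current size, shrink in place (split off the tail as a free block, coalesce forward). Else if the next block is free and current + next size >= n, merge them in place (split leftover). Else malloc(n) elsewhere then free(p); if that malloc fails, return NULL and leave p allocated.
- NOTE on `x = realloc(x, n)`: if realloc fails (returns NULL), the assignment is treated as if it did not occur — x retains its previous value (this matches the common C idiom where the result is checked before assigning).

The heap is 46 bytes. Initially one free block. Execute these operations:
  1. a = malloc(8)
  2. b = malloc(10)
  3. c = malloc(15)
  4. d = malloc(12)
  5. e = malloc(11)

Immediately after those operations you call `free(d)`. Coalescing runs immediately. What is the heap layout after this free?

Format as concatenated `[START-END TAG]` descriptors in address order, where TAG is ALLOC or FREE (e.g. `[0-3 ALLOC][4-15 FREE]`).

Answer: [0-7 ALLOC][8-17 ALLOC][18-32 ALLOC][33-45 FREE]

Derivation:
Op 1: a = malloc(8) -> a = 0; heap: [0-7 ALLOC][8-45 FREE]
Op 2: b = malloc(10) -> b = 8; heap: [0-7 ALLOC][8-17 ALLOC][18-45 FREE]
Op 3: c = malloc(15) -> c = 18; heap: [0-7 ALLOC][8-17 ALLOC][18-32 ALLOC][33-45 FREE]
Op 4: d = malloc(12) -> d = 33; heap: [0-7 ALLOC][8-17 ALLOC][18-32 ALLOC][33-44 ALLOC][45-45 FREE]
Op 5: e = malloc(11) -> e = NULL; heap: [0-7 ALLOC][8-17 ALLOC][18-32 ALLOC][33-44 ALLOC][45-45 FREE]
free(d): d = 33 -> block [33-44 ALLOC]; mark free, coalesce with adjacent free neighbors -> [0-7 ALLOC][8-17 ALLOC][18-32 ALLOC][33-45 FREE]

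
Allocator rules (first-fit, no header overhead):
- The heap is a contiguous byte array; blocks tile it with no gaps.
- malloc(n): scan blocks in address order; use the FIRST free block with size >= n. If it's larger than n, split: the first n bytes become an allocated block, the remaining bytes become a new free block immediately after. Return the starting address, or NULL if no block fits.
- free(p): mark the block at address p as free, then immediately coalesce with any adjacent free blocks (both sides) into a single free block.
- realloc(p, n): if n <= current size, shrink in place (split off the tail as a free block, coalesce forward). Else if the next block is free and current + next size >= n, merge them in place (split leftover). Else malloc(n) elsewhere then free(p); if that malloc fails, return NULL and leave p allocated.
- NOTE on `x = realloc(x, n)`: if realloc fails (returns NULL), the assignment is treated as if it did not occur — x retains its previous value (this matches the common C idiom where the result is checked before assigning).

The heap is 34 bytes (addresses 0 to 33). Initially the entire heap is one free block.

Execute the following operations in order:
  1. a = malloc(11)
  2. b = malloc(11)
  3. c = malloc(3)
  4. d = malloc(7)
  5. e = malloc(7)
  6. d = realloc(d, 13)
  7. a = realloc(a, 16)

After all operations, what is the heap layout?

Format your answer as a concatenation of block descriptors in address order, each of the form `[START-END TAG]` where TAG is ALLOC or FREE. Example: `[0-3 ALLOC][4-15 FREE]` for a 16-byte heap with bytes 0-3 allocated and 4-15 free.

Answer: [0-10 ALLOC][11-21 ALLOC][22-24 ALLOC][25-31 ALLOC][32-33 FREE]

Derivation:
Op 1: a = malloc(11) -> a = 0; heap: [0-10 ALLOC][11-33 FREE]
Op 2: b = malloc(11) -> b = 11; heap: [0-10 ALLOC][11-21 ALLOC][22-33 FREE]
Op 3: c = malloc(3) -> c = 22; heap: [0-10 ALLOC][11-21 ALLOC][22-24 ALLOC][25-33 FREE]
Op 4: d = malloc(7) -> d = 25; heap: [0-10 ALLOC][11-21 ALLOC][22-24 ALLOC][25-31 ALLOC][32-33 FREE]
Op 5: e = malloc(7) -> e = NULL; heap: [0-10 ALLOC][11-21 ALLOC][22-24 ALLOC][25-31 ALLOC][32-33 FREE]
Op 6: d = realloc(d, 13) -> NULL (d unchanged); heap: [0-10 ALLOC][11-21 ALLOC][22-24 ALLOC][25-31 ALLOC][32-33 FREE]
Op 7: a = realloc(a, 16) -> NULL (a unchanged); heap: [0-10 ALLOC][11-21 ALLOC][22-24 ALLOC][25-31 ALLOC][32-33 FREE]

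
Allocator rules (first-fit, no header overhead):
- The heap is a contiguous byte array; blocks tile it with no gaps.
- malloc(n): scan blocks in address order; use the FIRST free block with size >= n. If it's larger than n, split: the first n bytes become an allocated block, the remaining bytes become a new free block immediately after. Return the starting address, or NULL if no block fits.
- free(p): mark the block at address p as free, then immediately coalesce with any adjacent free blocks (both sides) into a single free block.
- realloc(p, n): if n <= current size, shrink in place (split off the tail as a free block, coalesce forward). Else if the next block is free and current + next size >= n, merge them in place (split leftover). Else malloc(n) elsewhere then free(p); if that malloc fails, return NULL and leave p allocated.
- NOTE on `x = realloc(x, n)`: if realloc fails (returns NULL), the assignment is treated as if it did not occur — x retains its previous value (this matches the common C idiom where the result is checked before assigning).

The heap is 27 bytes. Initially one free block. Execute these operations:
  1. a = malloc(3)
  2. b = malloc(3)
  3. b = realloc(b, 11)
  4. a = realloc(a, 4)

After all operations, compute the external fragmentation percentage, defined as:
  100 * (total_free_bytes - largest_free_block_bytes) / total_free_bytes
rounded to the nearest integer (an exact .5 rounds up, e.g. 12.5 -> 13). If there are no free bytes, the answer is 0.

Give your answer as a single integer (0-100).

Op 1: a = malloc(3) -> a = 0; heap: [0-2 ALLOC][3-26 FREE]
Op 2: b = malloc(3) -> b = 3; heap: [0-2 ALLOC][3-5 ALLOC][6-26 FREE]
Op 3: b = realloc(b, 11) -> b = 3; heap: [0-2 ALLOC][3-13 ALLOC][14-26 FREE]
Op 4: a = realloc(a, 4) -> a = 14; heap: [0-2 FREE][3-13 ALLOC][14-17 ALLOC][18-26 FREE]
Free blocks: [3 9] total_free=12 largest=9 -> 100*(12-9)/12 = 300/12 = 25

Answer: 25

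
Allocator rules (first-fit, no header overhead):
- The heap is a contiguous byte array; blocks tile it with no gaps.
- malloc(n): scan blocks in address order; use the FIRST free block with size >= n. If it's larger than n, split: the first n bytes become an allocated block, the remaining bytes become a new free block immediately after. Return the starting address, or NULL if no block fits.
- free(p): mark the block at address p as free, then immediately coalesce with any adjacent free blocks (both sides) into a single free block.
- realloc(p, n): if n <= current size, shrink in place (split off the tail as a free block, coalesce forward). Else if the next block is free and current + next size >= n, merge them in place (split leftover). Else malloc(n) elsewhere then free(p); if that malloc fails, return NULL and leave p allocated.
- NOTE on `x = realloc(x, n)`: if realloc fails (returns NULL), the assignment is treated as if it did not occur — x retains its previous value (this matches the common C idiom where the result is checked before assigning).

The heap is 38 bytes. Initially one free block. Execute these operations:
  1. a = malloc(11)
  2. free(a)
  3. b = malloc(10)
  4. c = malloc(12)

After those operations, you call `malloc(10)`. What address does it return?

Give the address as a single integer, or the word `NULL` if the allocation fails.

Answer: 22

Derivation:
Op 1: a = malloc(11) -> a = 0; heap: [0-10 ALLOC][11-37 FREE]
Op 2: free(a) -> (freed a); heap: [0-37 FREE]
Op 3: b = malloc(10) -> b = 0; heap: [0-9 ALLOC][10-37 FREE]
Op 4: c = malloc(12) -> c = 10; heap: [0-9 ALLOC][10-21 ALLOC][22-37 FREE]
malloc(10): first-fit scan over [0-9 ALLOC][10-21 ALLOC][22-37 FREE] -> 22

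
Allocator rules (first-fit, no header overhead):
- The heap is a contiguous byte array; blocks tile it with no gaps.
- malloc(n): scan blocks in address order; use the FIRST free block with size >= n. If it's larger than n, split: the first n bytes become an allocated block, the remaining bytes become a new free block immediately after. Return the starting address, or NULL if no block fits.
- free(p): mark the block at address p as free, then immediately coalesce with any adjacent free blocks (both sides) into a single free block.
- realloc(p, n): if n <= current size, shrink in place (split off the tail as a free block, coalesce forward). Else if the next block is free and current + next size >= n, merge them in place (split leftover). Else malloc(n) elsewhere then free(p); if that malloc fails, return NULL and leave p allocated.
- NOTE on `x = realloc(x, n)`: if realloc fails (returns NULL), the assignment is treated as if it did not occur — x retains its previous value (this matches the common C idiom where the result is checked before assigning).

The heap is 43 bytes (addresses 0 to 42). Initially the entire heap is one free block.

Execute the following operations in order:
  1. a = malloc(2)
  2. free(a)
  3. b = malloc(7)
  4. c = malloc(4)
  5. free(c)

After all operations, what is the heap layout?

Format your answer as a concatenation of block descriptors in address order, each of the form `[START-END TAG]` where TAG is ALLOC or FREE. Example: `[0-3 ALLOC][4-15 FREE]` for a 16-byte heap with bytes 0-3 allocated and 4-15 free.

Op 1: a = malloc(2) -> a = 0; heap: [0-1 ALLOC][2-42 FREE]
Op 2: free(a) -> (freed a); heap: [0-42 FREE]
Op 3: b = malloc(7) -> b = 0; heap: [0-6 ALLOC][7-42 FREE]
Op 4: c = malloc(4) -> c = 7; heap: [0-6 ALLOC][7-10 ALLOC][11-42 FREE]
Op 5: free(c) -> (freed c); heap: [0-6 ALLOC][7-42 FREE]

Answer: [0-6 ALLOC][7-42 FREE]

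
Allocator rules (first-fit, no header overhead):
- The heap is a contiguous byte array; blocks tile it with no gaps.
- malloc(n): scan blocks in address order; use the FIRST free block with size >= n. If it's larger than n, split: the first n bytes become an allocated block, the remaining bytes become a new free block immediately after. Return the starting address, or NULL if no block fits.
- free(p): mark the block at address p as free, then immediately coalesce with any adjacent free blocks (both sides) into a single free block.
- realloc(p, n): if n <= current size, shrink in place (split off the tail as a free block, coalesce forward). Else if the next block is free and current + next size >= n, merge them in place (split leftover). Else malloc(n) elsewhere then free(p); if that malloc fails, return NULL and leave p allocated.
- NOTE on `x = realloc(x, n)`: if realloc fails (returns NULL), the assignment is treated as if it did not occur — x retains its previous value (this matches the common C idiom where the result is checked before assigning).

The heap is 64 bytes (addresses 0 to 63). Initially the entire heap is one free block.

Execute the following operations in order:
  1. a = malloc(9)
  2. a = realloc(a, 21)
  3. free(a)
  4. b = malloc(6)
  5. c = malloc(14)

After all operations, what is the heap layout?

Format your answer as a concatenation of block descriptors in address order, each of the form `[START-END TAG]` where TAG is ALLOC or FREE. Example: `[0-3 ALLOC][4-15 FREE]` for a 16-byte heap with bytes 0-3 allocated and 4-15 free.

Op 1: a = malloc(9) -> a = 0; heap: [0-8 ALLOC][9-63 FREE]
Op 2: a = realloc(a, 21) -> a = 0; heap: [0-20 ALLOC][21-63 FREE]
Op 3: free(a) -> (freed a); heap: [0-63 FREE]
Op 4: b = malloc(6) -> b = 0; heap: [0-5 ALLOC][6-63 FREE]
Op 5: c = malloc(14) -> c = 6; heap: [0-5 ALLOC][6-19 ALLOC][20-63 FREE]

Answer: [0-5 ALLOC][6-19 ALLOC][20-63 FREE]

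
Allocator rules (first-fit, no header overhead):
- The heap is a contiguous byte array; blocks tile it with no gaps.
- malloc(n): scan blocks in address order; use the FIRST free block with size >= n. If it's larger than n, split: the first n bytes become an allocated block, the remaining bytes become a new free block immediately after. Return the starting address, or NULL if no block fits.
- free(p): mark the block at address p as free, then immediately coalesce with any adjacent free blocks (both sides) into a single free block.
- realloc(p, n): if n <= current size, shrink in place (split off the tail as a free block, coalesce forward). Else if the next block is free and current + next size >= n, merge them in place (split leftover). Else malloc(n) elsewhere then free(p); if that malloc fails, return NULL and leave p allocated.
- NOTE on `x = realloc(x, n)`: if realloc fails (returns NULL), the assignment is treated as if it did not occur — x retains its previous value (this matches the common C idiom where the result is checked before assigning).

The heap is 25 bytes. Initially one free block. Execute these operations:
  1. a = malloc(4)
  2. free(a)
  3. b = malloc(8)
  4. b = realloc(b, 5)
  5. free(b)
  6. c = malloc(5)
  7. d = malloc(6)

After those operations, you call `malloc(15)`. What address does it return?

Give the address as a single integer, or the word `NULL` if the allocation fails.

Answer: NULL

Derivation:
Op 1: a = malloc(4) -> a = 0; heap: [0-3 ALLOC][4-24 FREE]
Op 2: free(a) -> (freed a); heap: [0-24 FREE]
Op 3: b = malloc(8) -> b = 0; heap: [0-7 ALLOC][8-24 FREE]
Op 4: b = realloc(b, 5) -> b = 0; heap: [0-4 ALLOC][5-24 FREE]
Op 5: free(b) -> (freed b); heap: [0-24 FREE]
Op 6: c = malloc(5) -> c = 0; heap: [0-4 ALLOC][5-24 FREE]
Op 7: d = malloc(6) -> d = 5; heap: [0-4 ALLOC][5-10 ALLOC][11-24 FREE]
malloc(15): first-fit scan over [0-4 ALLOC][5-10 ALLOC][11-24 FREE] -> NULL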